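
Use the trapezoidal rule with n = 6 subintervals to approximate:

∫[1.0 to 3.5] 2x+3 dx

f(x) = 2x+3
a = 1.0, b = 3.5, n = 6
h = (b - a)/n = 0.416667

Trapezoidal rule: (h/2)[f(x₀) + 2f(x₁) + 2f(x₂) + ... + f(xₙ)]

x_0 = 1.0000, f(x_0) = 5.000000, coefficient = 1
x_1 = 1.4167, f(x_1) = 5.833333, coefficient = 2
x_2 = 1.8333, f(x_2) = 6.666667, coefficient = 2
x_3 = 2.2500, f(x_3) = 7.500000, coefficient = 2
x_4 = 2.6667, f(x_4) = 8.333333, coefficient = 2
x_5 = 3.0833, f(x_5) = 9.166667, coefficient = 2
x_6 = 3.5000, f(x_6) = 10.000000, coefficient = 1

I ≈ (0.416667/2) × 90.000000 = 18.750000
Exact value: 18.750000
Error: 0.000000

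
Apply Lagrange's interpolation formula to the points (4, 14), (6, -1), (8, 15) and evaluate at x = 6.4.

Lagrange interpolation formula:
P(x) = Σ yᵢ × Lᵢ(x)
where Lᵢ(x) = Π_{j≠i} (x - xⱼ)/(xᵢ - xⱼ)

L_0(6.4) = (6.4 - 6)/(4 - 6) × (6.4 - 8)/(4 - 8) = -0.080000
L_1(6.4) = (6.4 - 4)/(6 - 4) × (6.4 - 8)/(6 - 8) = 0.960000
L_2(6.4) = (6.4 - 4)/(8 - 4) × (6.4 - 6)/(8 - 6) = 0.120000

P(6.4) = 14×L_0(6.4) + (-1)×L_1(6.4) + 15×L_2(6.4)
P(6.4) = -0.280000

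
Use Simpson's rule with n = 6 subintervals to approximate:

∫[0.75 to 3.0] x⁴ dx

f(x) = x⁴
a = 0.75, b = 3.0, n = 6
h = (b - a)/n = 0.375000

Simpson's rule: (h/3)[f(x₀) + 4f(x₁) + 2f(x₂) + ... + f(xₙ)]

x_0 = 0.7500, f(x_0) = 0.316406, coefficient = 1
x_1 = 1.1250, f(x_1) = 1.601807, coefficient = 4
x_2 = 1.5000, f(x_2) = 5.062500, coefficient = 2
x_3 = 1.8750, f(x_3) = 12.359619, coefficient = 4
x_4 = 2.2500, f(x_4) = 25.628906, coefficient = 2
x_5 = 2.6250, f(x_5) = 47.480713, coefficient = 4
x_6 = 3.0000, f(x_6) = 81.000000, coefficient = 1

I ≈ (0.375000/3) × 388.467773 = 48.558472
Exact value: 48.552539
Error: 0.005933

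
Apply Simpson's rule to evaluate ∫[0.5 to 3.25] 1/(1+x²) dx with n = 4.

f(x) = 1/(1+x²)
a = 0.5, b = 3.25, n = 4
h = (b - a)/n = 0.687500

Simpson's rule: (h/3)[f(x₀) + 4f(x₁) + 2f(x₂) + ... + f(xₙ)]

x_0 = 0.5000, f(x_0) = 0.800000, coefficient = 1
x_1 = 1.1875, f(x_1) = 0.414911, coefficient = 4
x_2 = 1.8750, f(x_2) = 0.221453, coefficient = 2
x_3 = 2.5625, f(x_3) = 0.132163, coefficient = 4
x_4 = 3.2500, f(x_4) = 0.086486, coefficient = 1

I ≈ (0.687500/3) × 3.517689 = 0.806137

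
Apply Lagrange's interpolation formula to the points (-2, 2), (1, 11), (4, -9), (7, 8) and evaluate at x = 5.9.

Lagrange interpolation formula:
P(x) = Σ yᵢ × Lᵢ(x)
where Lᵢ(x) = Π_{j≠i} (x - xⱼ)/(xᵢ - xⱼ)

L_0(5.9) = (5.9 - 1)/(-2 - 1) × (5.9 - 4)/(-2 - 4) × (5.9 - 7)/(-2 - 7) = 0.063216
L_1(5.9) = (5.9 - (-2))/(1 - (-2)) × (5.9 - 4)/(1 - 4) × (5.9 - 7)/(1 - 7) = -0.305759
L_2(5.9) = (5.9 - (-2))/(4 - (-2)) × (5.9 - 1)/(4 - 1) × (5.9 - 7)/(4 - 7) = 0.788537
L_3(5.9) = (5.9 - (-2))/(7 - (-2)) × (5.9 - 1)/(7 - 1) × (5.9 - 4)/(7 - 4) = 0.454006

P(5.9) = 2×L_0(5.9) + 11×L_1(5.9) + (-9)×L_2(5.9) + 8×L_3(5.9)
P(5.9) = -6.701704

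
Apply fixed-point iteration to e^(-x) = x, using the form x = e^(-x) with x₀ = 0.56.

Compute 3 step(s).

Equation: e^(-x) = x
Fixed-point form: x = e^(-x)
x₀ = 0.56

x_1 = g(0.560000) = 0.571209
x_2 = g(0.571209) = 0.564842
x_3 = g(0.564842) = 0.568450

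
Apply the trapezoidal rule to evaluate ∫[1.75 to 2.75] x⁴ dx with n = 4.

f(x) = x⁴
a = 1.75, b = 2.75, n = 4
h = (b - a)/n = 0.250000

Trapezoidal rule: (h/2)[f(x₀) + 2f(x₁) + 2f(x₂) + ... + f(xₙ)]

x_0 = 1.7500, f(x_0) = 9.378906, coefficient = 1
x_1 = 2.0000, f(x_1) = 16.000000, coefficient = 2
x_2 = 2.2500, f(x_2) = 25.628906, coefficient = 2
x_3 = 2.5000, f(x_3) = 39.062500, coefficient = 2
x_4 = 2.7500, f(x_4) = 57.191406, coefficient = 1

I ≈ (0.250000/2) × 227.953125 = 28.494141
Exact value: 28.172656
Error: 0.321484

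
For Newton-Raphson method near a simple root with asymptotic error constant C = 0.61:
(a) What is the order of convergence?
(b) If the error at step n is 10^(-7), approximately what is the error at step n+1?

(a) Newton-Raphson has quadratic (order 2) convergence near simple roots.
    This means |e_{n+1}| ≈ C|e_n|².

(b) With |e_n| = 10^(-7) and C = 0.61:
    |e_{n+1}| ≈ 0.61 × (10^(-7))² = 0.61 × 10^(-14)

(a) 2 (quadratic); (b) |e_{n+1}| ≈ 6.100e-15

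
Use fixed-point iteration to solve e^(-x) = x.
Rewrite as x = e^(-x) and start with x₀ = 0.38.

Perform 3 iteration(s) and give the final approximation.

Equation: e^(-x) = x
Fixed-point form: x = e^(-x)
x₀ = 0.38

x_1 = g(0.380000) = 0.683861
x_2 = g(0.683861) = 0.504665
x_3 = g(0.504665) = 0.603708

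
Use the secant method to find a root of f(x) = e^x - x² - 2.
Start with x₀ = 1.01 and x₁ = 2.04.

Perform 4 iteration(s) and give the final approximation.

f(x) = e^x - x² - 2
x₀ = 1.01, x₁ = 2.04

Secant formula: x_{n+1} = x_n - f(x_n)(x_n - x_{n-1})/(f(x_n) - f(x_{n-1}))

Iteration 1:
  f(1.010000) = -0.274499
  f(2.040000) = 1.529009
  x_2 = 2.040000 - 1.529009×(2.040000 - 1.010000)/(1.529009 - (-0.274499))
       = 1.166769
Iteration 2:
  f(2.040000) = 1.529009
  f(1.166769) = -0.149751
  x_3 = 1.166769 - (-0.149751)×(1.166769 - 2.040000)/(-0.149751 - 1.529009)
       = 1.244664
Iteration 3:
  f(1.166769) = -0.149751
  f(1.244664) = -0.077420
  x_4 = 1.244664 - (-0.077420)×(1.244664 - 1.166769)/(-0.077420 - (-0.149751))
       = 1.328041
Iteration 4:
  f(1.244664) = -0.077420
  f(1.328041) = 0.009950
  x_5 = 1.328041 - 0.009950×(1.328041 - 1.244664)/(0.009950 - (-0.077420))
       = 1.318545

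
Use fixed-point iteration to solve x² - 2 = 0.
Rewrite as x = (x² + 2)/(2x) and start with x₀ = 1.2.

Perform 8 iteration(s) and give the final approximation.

Equation: x² - 2 = 0
Fixed-point form: x = (x² + 2)/(2x)
x₀ = 1.2

x_1 = g(1.200000) = 1.433333
x_2 = g(1.433333) = 1.414341
x_3 = g(1.414341) = 1.414214
x_4 = g(1.414214) = 1.414214
x_5 = g(1.414214) = 1.414214
x_6 = g(1.414214) = 1.414214
x_7 = g(1.414214) = 1.414214
x_8 = g(1.414214) = 1.414214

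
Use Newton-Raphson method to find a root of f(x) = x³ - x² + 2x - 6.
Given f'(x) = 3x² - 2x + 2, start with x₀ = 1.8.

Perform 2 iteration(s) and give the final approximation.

f(x) = x³ - x² + 2x - 6
f'(x) = 3x² - 2x + 2
x₀ = 1.8

Newton-Raphson formula: x_{n+1} = x_n - f(x_n)/f'(x_n)

Iteration 1:
  f(1.800000) = 0.192000
  f'(1.800000) = 8.120000
  x_1 = 1.800000 - 0.192000/8.120000 = 1.776355
Iteration 2:
  f(1.776355) = 0.002447
  f'(1.776355) = 7.913598
  x_2 = 1.776355 - 0.002447/7.913598 = 1.776045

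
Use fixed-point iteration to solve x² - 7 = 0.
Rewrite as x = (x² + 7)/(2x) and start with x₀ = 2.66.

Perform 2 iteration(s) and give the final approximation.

Equation: x² - 7 = 0
Fixed-point form: x = (x² + 7)/(2x)
x₀ = 2.66

x_1 = g(2.660000) = 2.645789
x_2 = g(2.645789) = 2.645751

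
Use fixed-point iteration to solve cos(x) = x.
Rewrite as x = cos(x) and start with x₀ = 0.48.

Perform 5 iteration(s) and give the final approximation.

Equation: cos(x) = x
Fixed-point form: x = cos(x)
x₀ = 0.48

x_1 = g(0.480000) = 0.886995
x_2 = g(0.886995) = 0.631744
x_3 = g(0.631744) = 0.806999
x_4 = g(0.806999) = 0.691669
x_5 = g(0.691669) = 0.770182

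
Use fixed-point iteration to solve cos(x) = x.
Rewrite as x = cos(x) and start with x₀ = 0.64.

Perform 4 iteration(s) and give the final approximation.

Equation: cos(x) = x
Fixed-point form: x = cos(x)
x₀ = 0.64

x_1 = g(0.640000) = 0.802096
x_2 = g(0.802096) = 0.695202
x_3 = g(0.695202) = 0.767924
x_4 = g(0.767924) = 0.719354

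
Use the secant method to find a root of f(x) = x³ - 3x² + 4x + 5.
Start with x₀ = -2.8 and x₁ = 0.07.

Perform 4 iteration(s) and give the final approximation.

f(x) = x³ - 3x² + 4x + 5
x₀ = -2.8, x₁ = 0.07

Secant formula: x_{n+1} = x_n - f(x_n)(x_n - x_{n-1})/(f(x_n) - f(x_{n-1}))

Iteration 1:
  f(-2.800000) = -51.672000
  f(0.070000) = 5.265643
  x_2 = 0.070000 - 5.265643×(0.070000 - (-2.800000))/(5.265643 - (-51.672000))
       = -0.195420
Iteration 2:
  f(0.070000) = 5.265643
  f(-0.195420) = 4.096290
  x_3 = -0.195420 - 4.096290×(-0.195420 - 0.070000)/(4.096290 - 5.265643)
       = -1.125197
Iteration 3:
  f(-0.195420) = 4.096290
  f(-1.125197) = -4.723567
  x_4 = -1.125197 - (-4.723567)×(-1.125197 - (-0.195420))/(-4.723567 - 4.096290)
       = -0.627245
Iteration 4:
  f(-1.125197) = -4.723567
  f(-0.627245) = 1.063929
  x_5 = -0.627245 - 1.063929×(-0.627245 - (-1.125197))/(1.063929 - (-4.723567))
       = -0.718785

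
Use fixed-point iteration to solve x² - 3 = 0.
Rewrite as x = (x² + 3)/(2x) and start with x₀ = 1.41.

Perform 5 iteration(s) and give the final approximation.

Equation: x² - 3 = 0
Fixed-point form: x = (x² + 3)/(2x)
x₀ = 1.41

x_1 = g(1.410000) = 1.768830
x_2 = g(1.768830) = 1.732433
x_3 = g(1.732433) = 1.732051
x_4 = g(1.732051) = 1.732051
x_5 = g(1.732051) = 1.732051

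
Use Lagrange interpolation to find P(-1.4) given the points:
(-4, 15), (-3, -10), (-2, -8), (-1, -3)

Lagrange interpolation formula:
P(x) = Σ yᵢ × Lᵢ(x)
where Lᵢ(x) = Π_{j≠i} (x - xⱼ)/(xᵢ - xⱼ)

L_0(-1.4) = (-1.4 - (-3))/(-4 - (-3)) × (-1.4 - (-2))/(-4 - (-2)) × (-1.4 - (-1))/(-4 - (-1)) = 0.064000
L_1(-1.4) = (-1.4 - (-4))/(-3 - (-4)) × (-1.4 - (-2))/(-3 - (-2)) × (-1.4 - (-1))/(-3 - (-1)) = -0.312000
L_2(-1.4) = (-1.4 - (-4))/(-2 - (-4)) × (-1.4 - (-3))/(-2 - (-3)) × (-1.4 - (-1))/(-2 - (-1)) = 0.832000
L_3(-1.4) = (-1.4 - (-4))/(-1 - (-4)) × (-1.4 - (-3))/(-1 - (-3)) × (-1.4 - (-2))/(-1 - (-2)) = 0.416000

P(-1.4) = 15×L_0(-1.4) + (-10)×L_1(-1.4) + (-8)×L_2(-1.4) + (-3)×L_3(-1.4)
P(-1.4) = -3.824000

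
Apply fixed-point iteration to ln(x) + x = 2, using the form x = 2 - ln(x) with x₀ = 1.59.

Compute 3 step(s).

Equation: ln(x) + x = 2
Fixed-point form: x = 2 - ln(x)
x₀ = 1.59

x_1 = g(1.590000) = 1.536266
x_2 = g(1.536266) = 1.570645
x_3 = g(1.570645) = 1.548514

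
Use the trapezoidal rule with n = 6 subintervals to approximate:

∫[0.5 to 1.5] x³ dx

f(x) = x³
a = 0.5, b = 1.5, n = 6
h = (b - a)/n = 0.166667

Trapezoidal rule: (h/2)[f(x₀) + 2f(x₁) + 2f(x₂) + ... + f(xₙ)]

x_0 = 0.5000, f(x_0) = 0.125000, coefficient = 1
x_1 = 0.6667, f(x_1) = 0.296296, coefficient = 2
x_2 = 0.8333, f(x_2) = 0.578704, coefficient = 2
x_3 = 1.0000, f(x_3) = 1.000000, coefficient = 2
x_4 = 1.1667, f(x_4) = 1.587963, coefficient = 2
x_5 = 1.3333, f(x_5) = 2.370370, coefficient = 2
x_6 = 1.5000, f(x_6) = 3.375000, coefficient = 1

I ≈ (0.166667/2) × 15.166667 = 1.263889
Exact value: 1.250000
Error: 0.013889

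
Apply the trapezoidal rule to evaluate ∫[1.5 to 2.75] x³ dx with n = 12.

f(x) = x³
a = 1.5, b = 2.75, n = 12
h = (b - a)/n = 0.104167

Trapezoidal rule: (h/2)[f(x₀) + 2f(x₁) + 2f(x₂) + ... + f(xₙ)]

x_0 = 1.5000, f(x_0) = 3.375000, coefficient = 1
x_1 = 1.6042, f(x_1) = 4.128083, coefficient = 2
x_2 = 1.7083, f(x_2) = 4.985605, coefficient = 2
x_3 = 1.8125, f(x_3) = 5.954346, coefficient = 2
x_4 = 1.9167, f(x_4) = 7.041088, coefficient = 2
x_5 = 2.0208, f(x_5) = 8.252613, coefficient = 2
x_6 = 2.1250, f(x_6) = 9.595703, coefficient = 2
x_7 = 2.2292, f(x_7) = 11.077139, coefficient = 2
x_8 = 2.3333, f(x_8) = 12.703704, coefficient = 2
x_9 = 2.4375, f(x_9) = 14.482178, coefficient = 2
x_10 = 2.5417, f(x_10) = 16.419343, coefficient = 2
x_11 = 2.6458, f(x_11) = 18.521982, coefficient = 2
x_12 = 2.7500, f(x_12) = 20.796875, coefficient = 1

I ≈ (0.104167/2) × 250.495443 = 13.046638
Exact value: 13.032227
Error: 0.014411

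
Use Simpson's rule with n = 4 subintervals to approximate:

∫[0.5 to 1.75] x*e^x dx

f(x) = x*e^x
a = 0.5, b = 1.75, n = 4
h = (b - a)/n = 0.312500

Simpson's rule: (h/3)[f(x₀) + 4f(x₁) + 2f(x₂) + ... + f(xₙ)]

x_0 = 0.5000, f(x_0) = 0.824361, coefficient = 1
x_1 = 0.8125, f(x_1) = 1.830997, coefficient = 4
x_2 = 1.1250, f(x_2) = 3.465244, coefficient = 2
x_3 = 1.4375, f(x_3) = 6.052101, coefficient = 4
x_4 = 1.7500, f(x_4) = 10.070555, coefficient = 1

I ≈ (0.312500/3) × 49.357796 = 5.141437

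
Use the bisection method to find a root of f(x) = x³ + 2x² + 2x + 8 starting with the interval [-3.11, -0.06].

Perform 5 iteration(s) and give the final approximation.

f(x) = x³ + 2x² + 2x + 8
Initial interval: [-3.11, -0.06]

Iteration 1:
  c_1 = (-3.110000 + (-0.060000))/2 = -1.585000
  f(c_1) = f(-1.585000) = 5.872573
  f(a) × f(c) < 0, new interval: [-3.110000, -1.585000]
Iteration 2:
  c_2 = (-3.110000 + (-1.585000))/2 = -2.347500
  f(c_2) = f(-2.347500) = 1.390012
  f(a) × f(c) < 0, new interval: [-3.110000, -2.347500]
Iteration 3:
  c_3 = (-3.110000 + (-2.347500))/2 = -2.728750
  f(c_3) = f(-2.728750) = -2.883828
  f(a) × f(c) ≥ 0, new interval: [-2.728750, -2.347500]
Iteration 4:
  c_4 = (-2.728750 + (-2.347500))/2 = -2.538125
  f(c_4) = f(-2.538125) = -0.542894
  f(a) × f(c) ≥ 0, new interval: [-2.538125, -2.347500]
Iteration 5:
  c_5 = (-2.538125 + (-2.347500))/2 = -2.442813
  f(c_5) = f(-2.442813) = 0.471965
  f(a) × f(c) < 0, new interval: [-2.538125, -2.442813]

After 5 iteration(s), the approximation is c_5 = -2.442813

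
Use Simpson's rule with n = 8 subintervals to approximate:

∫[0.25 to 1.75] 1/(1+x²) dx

f(x) = 1/(1+x²)
a = 0.25, b = 1.75, n = 8
h = (b - a)/n = 0.187500

Simpson's rule: (h/3)[f(x₀) + 4f(x₁) + 2f(x₂) + ... + f(xₙ)]

x_0 = 0.2500, f(x_0) = 0.941176, coefficient = 1
x_1 = 0.4375, f(x_1) = 0.839344, coefficient = 4
x_2 = 0.6250, f(x_2) = 0.719101, coefficient = 2
x_3 = 0.8125, f(x_3) = 0.602353, coefficient = 4
x_4 = 1.0000, f(x_4) = 0.500000, coefficient = 2
x_5 = 1.1875, f(x_5) = 0.414911, coefficient = 4
x_6 = 1.3750, f(x_6) = 0.345946, coefficient = 2
x_7 = 1.5625, f(x_7) = 0.290579, coefficient = 4
x_8 = 1.7500, f(x_8) = 0.246154, coefficient = 1

I ≈ (0.187500/3) × 12.906172 = 0.806636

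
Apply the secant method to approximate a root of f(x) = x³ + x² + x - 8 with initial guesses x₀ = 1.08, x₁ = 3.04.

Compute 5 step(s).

f(x) = x³ + x² + x - 8
x₀ = 1.08, x₁ = 3.04

Secant formula: x_{n+1} = x_n - f(x_n)(x_n - x_{n-1})/(f(x_n) - f(x_{n-1}))

Iteration 1:
  f(1.080000) = -4.493888
  f(3.040000) = 32.376064
  x_2 = 3.040000 - 32.376064×(3.040000 - 1.080000)/(32.376064 - (-4.493888))
       = 1.318894
Iteration 2:
  f(3.040000) = 32.376064
  f(1.318894) = -2.647431
  x_3 = 1.318894 - (-2.647431)×(1.318894 - 3.040000)/(-2.647431 - 32.376064)
       = 1.448993
Iteration 3:
  f(1.318894) = -2.647431
  f(1.448993) = -1.409150
  x_4 = 1.448993 - (-1.409150)×(1.448993 - 1.318894)/(-1.409150 - (-2.647431))
       = 1.597044
Iteration 4:
  f(1.448993) = -1.409150
  f(1.597044) = 0.220929
  x_5 = 1.597044 - 0.220929×(1.597044 - 1.448993)/(0.220929 - (-1.409150))
       = 1.576978
Iteration 5:
  f(1.597044) = 0.220929
  f(1.576978) = -0.014441
  x_6 = 1.576978 - (-0.014441)×(1.576978 - 1.597044)/(-0.014441 - 0.220929)
       = 1.578209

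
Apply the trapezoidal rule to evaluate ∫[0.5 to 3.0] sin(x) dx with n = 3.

f(x) = sin(x)
a = 0.5, b = 3.0, n = 3
h = (b - a)/n = 0.833333

Trapezoidal rule: (h/2)[f(x₀) + 2f(x₁) + 2f(x₂) + ... + f(xₙ)]

x_0 = 0.5000, f(x_0) = 0.479426, coefficient = 1
x_1 = 1.3333, f(x_1) = 0.971938, coefficient = 2
x_2 = 2.1667, f(x_2) = 0.827660, coefficient = 2
x_3 = 3.0000, f(x_3) = 0.141120, coefficient = 1

I ≈ (0.833333/2) × 4.219742 = 1.758226
Exact value: 1.867575
Error: 0.109349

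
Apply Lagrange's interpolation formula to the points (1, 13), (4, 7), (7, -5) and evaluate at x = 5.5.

Lagrange interpolation formula:
P(x) = Σ yᵢ × Lᵢ(x)
where Lᵢ(x) = Π_{j≠i} (x - xⱼ)/(xᵢ - xⱼ)

L_0(5.5) = (5.5 - 4)/(1 - 4) × (5.5 - 7)/(1 - 7) = -0.125000
L_1(5.5) = (5.5 - 1)/(4 - 1) × (5.5 - 7)/(4 - 7) = 0.750000
L_2(5.5) = (5.5 - 1)/(7 - 1) × (5.5 - 4)/(7 - 4) = 0.375000

P(5.5) = 13×L_0(5.5) + 7×L_1(5.5) + (-5)×L_2(5.5)
P(5.5) = 1.750000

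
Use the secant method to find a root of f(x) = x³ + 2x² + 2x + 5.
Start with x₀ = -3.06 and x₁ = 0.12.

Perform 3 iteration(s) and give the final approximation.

f(x) = x³ + 2x² + 2x + 5
x₀ = -3.06, x₁ = 0.12

Secant formula: x_{n+1} = x_n - f(x_n)(x_n - x_{n-1})/(f(x_n) - f(x_{n-1}))

Iteration 1:
  f(-3.060000) = -11.045416
  f(0.120000) = 5.270528
  x_2 = 0.120000 - 5.270528×(0.120000 - (-3.060000))/(5.270528 - (-11.045416))
       = -0.907233
Iteration 2:
  f(0.120000) = 5.270528
  f(-0.907233) = 4.084959
  x_3 = -0.907233 - 4.084959×(-0.907233 - 0.120000)/(4.084959 - 5.270528)
       = -4.446637
Iteration 3:
  f(-0.907233) = 4.084959
  f(-4.446637) = -52.269604
  x_4 = -4.446637 - (-52.269604)×(-4.446637 - (-0.907233))/(-52.269604 - 4.084959)
       = -1.163793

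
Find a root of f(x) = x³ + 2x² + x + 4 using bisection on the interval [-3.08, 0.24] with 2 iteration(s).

f(x) = x³ + 2x² + x + 4
Initial interval: [-3.08, 0.24]

Iteration 1:
  c_1 = (-3.080000 + 0.240000)/2 = -1.420000
  f(c_1) = f(-1.420000) = 3.749512
  f(a) × f(c) < 0, new interval: [-3.080000, -1.420000]
Iteration 2:
  c_2 = (-3.080000 + (-1.420000))/2 = -2.250000
  f(c_2) = f(-2.250000) = 0.484375
  f(a) × f(c) < 0, new interval: [-3.080000, -2.250000]

After 2 iteration(s), the approximation is c_2 = -2.250000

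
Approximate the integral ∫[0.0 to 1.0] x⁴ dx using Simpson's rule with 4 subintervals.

f(x) = x⁴
a = 0.0, b = 1.0, n = 4
h = (b - a)/n = 0.250000

Simpson's rule: (h/3)[f(x₀) + 4f(x₁) + 2f(x₂) + ... + f(xₙ)]

x_0 = 0.0000, f(x_0) = 0.000000, coefficient = 1
x_1 = 0.2500, f(x_1) = 0.003906, coefficient = 4
x_2 = 0.5000, f(x_2) = 0.062500, coefficient = 2
x_3 = 0.7500, f(x_3) = 0.316406, coefficient = 4
x_4 = 1.0000, f(x_4) = 1.000000, coefficient = 1

I ≈ (0.250000/3) × 2.406250 = 0.200521
Exact value: 0.200000
Error: 0.000521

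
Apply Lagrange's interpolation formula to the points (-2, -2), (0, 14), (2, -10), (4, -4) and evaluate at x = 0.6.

Lagrange interpolation formula:
P(x) = Σ yᵢ × Lᵢ(x)
where Lᵢ(x) = Π_{j≠i} (x - xⱼ)/(xᵢ - xⱼ)

L_0(0.6) = (0.6 - 0)/(-2 - 0) × (0.6 - 2)/(-2 - 2) × (0.6 - 4)/(-2 - 4) = -0.059500
L_1(0.6) = (0.6 - (-2))/(0 - (-2)) × (0.6 - 2)/(0 - 2) × (0.6 - 4)/(0 - 4) = 0.773500
L_2(0.6) = (0.6 - (-2))/(2 - (-2)) × (0.6 - 0)/(2 - 0) × (0.6 - 4)/(2 - 4) = 0.331500
L_3(0.6) = (0.6 - (-2))/(4 - (-2)) × (0.6 - 0)/(4 - 0) × (0.6 - 2)/(4 - 2) = -0.045500

P(0.6) = (-2)×L_0(0.6) + 14×L_1(0.6) + (-10)×L_2(0.6) + (-4)×L_3(0.6)
P(0.6) = 7.815000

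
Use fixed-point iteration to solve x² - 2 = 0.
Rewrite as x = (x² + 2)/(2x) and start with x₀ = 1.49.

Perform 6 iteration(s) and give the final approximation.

Equation: x² - 2 = 0
Fixed-point form: x = (x² + 2)/(2x)
x₀ = 1.49

x_1 = g(1.490000) = 1.416141
x_2 = g(1.416141) = 1.414215
x_3 = g(1.414215) = 1.414214
x_4 = g(1.414214) = 1.414214
x_5 = g(1.414214) = 1.414214
x_6 = g(1.414214) = 1.414214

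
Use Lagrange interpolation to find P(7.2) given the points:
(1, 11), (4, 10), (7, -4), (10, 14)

Lagrange interpolation formula:
P(x) = Σ yᵢ × Lᵢ(x)
where Lᵢ(x) = Π_{j≠i} (x - xⱼ)/(xᵢ - xⱼ)

L_0(7.2) = (7.2 - 4)/(1 - 4) × (7.2 - 7)/(1 - 7) × (7.2 - 10)/(1 - 10) = 0.011062
L_1(7.2) = (7.2 - 1)/(4 - 1) × (7.2 - 7)/(4 - 7) × (7.2 - 10)/(4 - 10) = -0.064296
L_2(7.2) = (7.2 - 1)/(7 - 1) × (7.2 - 4)/(7 - 4) × (7.2 - 10)/(7 - 10) = 1.028741
L_3(7.2) = (7.2 - 1)/(10 - 1) × (7.2 - 4)/(10 - 4) × (7.2 - 7)/(10 - 7) = 0.024494

P(7.2) = 11×L_0(7.2) + 10×L_1(7.2) + (-4)×L_2(7.2) + 14×L_3(7.2)
P(7.2) = -4.293333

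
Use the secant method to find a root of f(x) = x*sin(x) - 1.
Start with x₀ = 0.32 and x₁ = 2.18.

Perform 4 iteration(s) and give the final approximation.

f(x) = x*sin(x) - 1
x₀ = 0.32, x₁ = 2.18

Secant formula: x_{n+1} = x_n - f(x_n)(x_n - x_{n-1})/(f(x_n) - f(x_{n-1}))

Iteration 1:
  f(0.320000) = -0.899339
  f(2.180000) = 0.787827
  x_2 = 2.180000 - 0.787827×(2.180000 - 0.320000)/(0.787827 - (-0.899339))
       = 1.311468
Iteration 2:
  f(2.180000) = 0.787827
  f(1.311468) = 0.267615
  x_3 = 1.311468 - 0.267615×(1.311468 - 2.180000)/(0.267615 - 0.787827)
       = 0.864664
Iteration 3:
  f(1.311468) = 0.267615
  f(0.864664) = -0.342097
  x_4 = 0.864664 - (-0.342097)×(0.864664 - 1.311468)/(-0.342097 - 0.267615)
       = 1.115356
Iteration 4:
  f(0.864664) = -0.342097
  f(1.115356) = 0.001665
  x_5 = 1.115356 - 0.001665×(1.115356 - 0.864664)/(0.001665 - (-0.342097))
       = 1.114142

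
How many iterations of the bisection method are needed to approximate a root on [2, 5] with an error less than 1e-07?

We need (b-a)/2^n ≤ 1e-07
(5 - 2)/2^n ≤ 1e-07
3/2^n ≤ 1e-07
2^n ≥ 30000000
n ≥ log₂(30000000) = 24.84
n ≥ 25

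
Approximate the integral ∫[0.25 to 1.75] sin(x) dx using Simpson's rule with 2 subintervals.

f(x) = sin(x)
a = 0.25, b = 1.75, n = 2
h = (b - a)/n = 0.750000

Simpson's rule: (h/3)[f(x₀) + 4f(x₁) + 2f(x₂) + ... + f(xₙ)]

x_0 = 0.2500, f(x_0) = 0.247404, coefficient = 1
x_1 = 1.0000, f(x_1) = 0.841471, coefficient = 4
x_2 = 1.7500, f(x_2) = 0.983986, coefficient = 1

I ≈ (0.750000/3) × 4.597274 = 1.149318
Exact value: 1.147158
Error: 0.002160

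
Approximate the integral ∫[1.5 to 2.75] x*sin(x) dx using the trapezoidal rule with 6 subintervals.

f(x) = x*sin(x)
a = 1.5, b = 2.75, n = 6
h = (b - a)/n = 0.208333

Trapezoidal rule: (h/2)[f(x₀) + 2f(x₁) + 2f(x₂) + ... + f(xₙ)]

x_0 = 1.5000, f(x_0) = 1.496242, coefficient = 1
x_1 = 1.7083, f(x_1) = 1.692201, coefficient = 2
x_2 = 1.9167, f(x_2) = 1.803163, coefficient = 2
x_3 = 2.1250, f(x_3) = 1.806930, coefficient = 2
x_4 = 2.3333, f(x_4) = 1.687200, coefficient = 2
x_5 = 2.5417, f(x_5) = 1.434978, coefficient = 2
x_6 = 2.7500, f(x_6) = 1.049568, coefficient = 1

I ≈ (0.208333/2) × 19.394754 = 2.020287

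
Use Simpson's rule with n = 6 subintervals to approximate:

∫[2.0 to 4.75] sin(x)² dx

f(x) = sin(x)²
a = 2.0, b = 4.75, n = 6
h = (b - a)/n = 0.458333

Simpson's rule: (h/3)[f(x₀) + 4f(x₁) + 2f(x₂) + ... + f(xₙ)]

x_0 = 2.0000, f(x_0) = 0.826822, coefficient = 1
x_1 = 2.4583, f(x_1) = 0.398570, coefficient = 4
x_2 = 2.9167, f(x_2) = 0.049744, coefficient = 2
x_3 = 3.3750, f(x_3) = 0.053497, coefficient = 4
x_4 = 3.8333, f(x_4) = 0.406889, coefficient = 2
x_5 = 4.2917, f(x_5) = 0.833193, coefficient = 4
x_6 = 4.7500, f(x_6) = 0.998586, coefficient = 1

I ≈ (0.458333/3) × 7.879715 = 1.203845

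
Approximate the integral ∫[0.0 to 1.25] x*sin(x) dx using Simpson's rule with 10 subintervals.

f(x) = x*sin(x)
a = 0.0, b = 1.25, n = 10
h = (b - a)/n = 0.125000

Simpson's rule: (h/3)[f(x₀) + 4f(x₁) + 2f(x₂) + ... + f(xₙ)]

x_0 = 0.0000, f(x_0) = 0.000000, coefficient = 1
x_1 = 0.1250, f(x_1) = 0.015584, coefficient = 4
x_2 = 0.2500, f(x_2) = 0.061851, coefficient = 2
x_3 = 0.3750, f(x_3) = 0.137352, coefficient = 4
x_4 = 0.5000, f(x_4) = 0.239713, coefficient = 2
x_5 = 0.6250, f(x_5) = 0.365686, coefficient = 4
x_6 = 0.7500, f(x_6) = 0.511229, coefficient = 2
x_7 = 0.8750, f(x_7) = 0.671601, coefficient = 4
x_8 = 1.0000, f(x_8) = 0.841471, coefficient = 2
x_9 = 1.1250, f(x_9) = 1.015051, coefficient = 4
x_10 = 1.2500, f(x_10) = 1.186231, coefficient = 1

I ≈ (0.125000/3) × 13.315854 = 0.554827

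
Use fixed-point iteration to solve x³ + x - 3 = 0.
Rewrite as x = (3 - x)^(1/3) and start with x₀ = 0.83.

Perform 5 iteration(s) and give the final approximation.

Equation: x³ + x - 3 = 0
Fixed-point form: x = (3 - x)^(1/3)
x₀ = 0.83

x_1 = g(0.830000) = 1.294653
x_2 = g(1.294653) = 1.194733
x_3 = g(1.194733) = 1.217626
x_4 = g(1.217626) = 1.212457
x_5 = g(1.212457) = 1.213628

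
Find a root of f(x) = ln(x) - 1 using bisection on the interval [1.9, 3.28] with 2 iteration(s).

f(x) = ln(x) - 1
Initial interval: [1.9, 3.28]

Iteration 1:
  c_1 = (1.900000 + 3.280000)/2 = 2.590000
  f(c_1) = f(2.590000) = -0.048342
  f(a) × f(c) ≥ 0, new interval: [2.590000, 3.280000]
Iteration 2:
  c_2 = (2.590000 + 3.280000)/2 = 2.935000
  f(c_2) = f(2.935000) = 0.076707
  f(a) × f(c) < 0, new interval: [2.590000, 2.935000]

After 2 iteration(s), the approximation is c_2 = 2.935000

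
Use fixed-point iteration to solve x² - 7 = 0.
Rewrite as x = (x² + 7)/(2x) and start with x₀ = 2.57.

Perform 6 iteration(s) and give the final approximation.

Equation: x² - 7 = 0
Fixed-point form: x = (x² + 7)/(2x)
x₀ = 2.57

x_1 = g(2.570000) = 2.646868
x_2 = g(2.646868) = 2.645752
x_3 = g(2.645752) = 2.645751
x_4 = g(2.645751) = 2.645751
x_5 = g(2.645751) = 2.645751
x_6 = g(2.645751) = 2.645751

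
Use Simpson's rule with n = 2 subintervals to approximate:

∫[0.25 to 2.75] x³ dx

f(x) = x³
a = 0.25, b = 2.75, n = 2
h = (b - a)/n = 1.250000

Simpson's rule: (h/3)[f(x₀) + 4f(x₁) + 2f(x₂) + ... + f(xₙ)]

x_0 = 0.2500, f(x_0) = 0.015625, coefficient = 1
x_1 = 1.5000, f(x_1) = 3.375000, coefficient = 4
x_2 = 2.7500, f(x_2) = 20.796875, coefficient = 1

I ≈ (1.250000/3) × 34.312500 = 14.296875
Exact value: 14.296875
Error: 0.000000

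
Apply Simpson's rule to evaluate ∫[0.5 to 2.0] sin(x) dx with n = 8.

f(x) = sin(x)
a = 0.5, b = 2.0, n = 8
h = (b - a)/n = 0.187500

Simpson's rule: (h/3)[f(x₀) + 4f(x₁) + 2f(x₂) + ... + f(xₙ)]

x_0 = 0.5000, f(x_0) = 0.479426, coefficient = 1
x_1 = 0.6875, f(x_1) = 0.634607, coefficient = 4
x_2 = 0.8750, f(x_2) = 0.767544, coefficient = 2
x_3 = 1.0625, f(x_3) = 0.873575, coefficient = 4
x_4 = 1.2500, f(x_4) = 0.948985, coefficient = 2
x_5 = 1.4375, f(x_5) = 0.991129, coefficient = 4
x_6 = 1.6250, f(x_6) = 0.998531, coefficient = 2
x_7 = 1.8125, f(x_7) = 0.970932, coefficient = 4
x_8 = 2.0000, f(x_8) = 0.909297, coefficient = 1

I ≈ (0.187500/3) × 20.699813 = 1.293738
Exact value: 1.293729
Error: 0.000009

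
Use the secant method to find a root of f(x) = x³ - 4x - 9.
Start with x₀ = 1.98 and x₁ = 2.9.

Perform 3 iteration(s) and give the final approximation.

f(x) = x³ - 4x - 9
x₀ = 1.98, x₁ = 2.9

Secant formula: x_{n+1} = x_n - f(x_n)(x_n - x_{n-1})/(f(x_n) - f(x_{n-1}))

Iteration 1:
  f(1.980000) = -9.157608
  f(2.900000) = 3.789000
  x_2 = 2.900000 - 3.789000×(2.900000 - 1.980000)/(3.789000 - (-9.157608))
       = 2.630750
Iteration 2:
  f(2.900000) = 3.789000
  f(2.630750) = -1.315993
  x_3 = 2.630750 - (-1.315993)×(2.630750 - 2.900000)/(-1.315993 - 3.789000)
       = 2.700158
Iteration 3:
  f(2.630750) = -1.315993
  f(2.700158) = -0.114169
  x_4 = 2.700158 - (-0.114169)×(2.700158 - 2.630750)/(-0.114169 - (-1.315993))
       = 2.706752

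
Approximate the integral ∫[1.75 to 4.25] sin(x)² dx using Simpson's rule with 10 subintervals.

f(x) = sin(x)²
a = 1.75, b = 4.25, n = 10
h = (b - a)/n = 0.250000

Simpson's rule: (h/3)[f(x₀) + 4f(x₁) + 2f(x₂) + ... + f(xₙ)]

x_0 = 1.7500, f(x_0) = 0.968228, coefficient = 1
x_1 = 2.0000, f(x_1) = 0.826822, coefficient = 4
x_2 = 2.2500, f(x_2) = 0.605398, coefficient = 2
x_3 = 2.5000, f(x_3) = 0.358169, coefficient = 4
x_4 = 2.7500, f(x_4) = 0.145665, coefficient = 2
x_5 = 3.0000, f(x_5) = 0.019915, coefficient = 4
x_6 = 3.2500, f(x_6) = 0.011706, coefficient = 2
x_7 = 3.5000, f(x_7) = 0.123049, coefficient = 4
x_8 = 3.7500, f(x_8) = 0.326682, coefficient = 2
x_9 = 4.0000, f(x_9) = 0.572750, coefficient = 4
x_10 = 4.2500, f(x_10) = 0.801006, coefficient = 1

I ≈ (0.250000/3) × 11.550955 = 0.962580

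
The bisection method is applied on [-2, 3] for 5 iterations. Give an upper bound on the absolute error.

Bisection error bound: |error| ≤ (b-a)/2^n
|error| ≤ (3 - (-2))/2^5 = 5/2^5
|error| ≤ 0.1562500000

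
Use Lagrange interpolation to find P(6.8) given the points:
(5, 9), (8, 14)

Lagrange interpolation formula:
P(x) = Σ yᵢ × Lᵢ(x)
where Lᵢ(x) = Π_{j≠i} (x - xⱼ)/(xᵢ - xⱼ)

L_0(6.8) = (6.8 - 8)/(5 - 8) = 0.400000
L_1(6.8) = (6.8 - 5)/(8 - 5) = 0.600000

P(6.8) = 9×L_0(6.8) + 14×L_1(6.8)
P(6.8) = 12.000000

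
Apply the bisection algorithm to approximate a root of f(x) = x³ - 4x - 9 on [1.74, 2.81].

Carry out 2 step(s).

f(x) = x³ - 4x - 9
Initial interval: [1.74, 2.81]

Iteration 1:
  c_1 = (1.740000 + 2.810000)/2 = 2.275000
  f(c_1) = f(2.275000) = -6.325453
  f(a) × f(c) ≥ 0, new interval: [2.275000, 2.810000]
Iteration 2:
  c_2 = (2.275000 + 2.810000)/2 = 2.542500
  f(c_2) = f(2.542500) = -2.734501
  f(a) × f(c) ≥ 0, new interval: [2.542500, 2.810000]

After 2 iteration(s), the approximation is c_2 = 2.542500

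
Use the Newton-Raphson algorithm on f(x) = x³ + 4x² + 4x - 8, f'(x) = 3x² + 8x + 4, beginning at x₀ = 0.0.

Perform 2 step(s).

f(x) = x³ + 4x² + 4x - 8
f'(x) = 3x² + 8x + 4
x₀ = 0.0

Newton-Raphson formula: x_{n+1} = x_n - f(x_n)/f'(x_n)

Iteration 1:
  f(0.000000) = -8.000000
  f'(0.000000) = 4.000000
  x_1 = 0.000000 - (-8.000000)/4.000000 = 2.000000
Iteration 2:
  f(2.000000) = 24.000000
  f'(2.000000) = 32.000000
  x_2 = 2.000000 - 24.000000/32.000000 = 1.250000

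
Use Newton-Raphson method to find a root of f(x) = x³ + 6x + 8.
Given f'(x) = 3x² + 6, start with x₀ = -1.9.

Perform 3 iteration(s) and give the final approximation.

f(x) = x³ + 6x + 8
f'(x) = 3x² + 6
x₀ = -1.9

Newton-Raphson formula: x_{n+1} = x_n - f(x_n)/f'(x_n)

Iteration 1:
  f(-1.900000) = -10.259000
  f'(-1.900000) = 16.830000
  x_1 = -1.900000 - (-10.259000)/16.830000 = -1.290434
Iteration 2:
  f(-1.290434) = -1.891458
  f'(-1.290434) = 10.995658
  x_2 = -1.290434 - (-1.891458)/10.995658 = -1.118415
Iteration 3:
  f(-1.118415) = -0.109463
  f'(-1.118415) = 9.752557
  x_3 = -1.118415 - (-0.109463)/9.752557 = -1.107191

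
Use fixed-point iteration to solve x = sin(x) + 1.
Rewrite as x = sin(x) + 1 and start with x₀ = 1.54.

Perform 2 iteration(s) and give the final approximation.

Equation: x = sin(x) + 1
Fixed-point form: x = sin(x) + 1
x₀ = 1.54

x_1 = g(1.540000) = 1.999526
x_2 = g(1.999526) = 1.909495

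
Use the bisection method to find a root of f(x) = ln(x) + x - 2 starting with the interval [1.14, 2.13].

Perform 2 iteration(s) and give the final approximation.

f(x) = ln(x) + x - 2
Initial interval: [1.14, 2.13]

Iteration 1:
  c_1 = (1.140000 + 2.130000)/2 = 1.635000
  f(c_1) = f(1.635000) = 0.126643
  f(a) × f(c) < 0, new interval: [1.140000, 1.635000]
Iteration 2:
  c_2 = (1.140000 + 1.635000)/2 = 1.387500
  f(c_2) = f(1.387500) = -0.284996
  f(a) × f(c) ≥ 0, new interval: [1.387500, 1.635000]

After 2 iteration(s), the approximation is c_2 = 1.387500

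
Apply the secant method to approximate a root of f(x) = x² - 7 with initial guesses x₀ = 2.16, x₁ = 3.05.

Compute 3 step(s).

f(x) = x² - 7
x₀ = 2.16, x₁ = 3.05

Secant formula: x_{n+1} = x_n - f(x_n)(x_n - x_{n-1})/(f(x_n) - f(x_{n-1}))

Iteration 1:
  f(2.160000) = -2.334400
  f(3.050000) = 2.302500
  x_2 = 3.050000 - 2.302500×(3.050000 - 2.160000)/(2.302500 - (-2.334400))
       = 2.608061
Iteration 2:
  f(3.050000) = 2.302500
  f(2.608061) = -0.198016
  x_3 = 2.608061 - (-0.198016)×(2.608061 - 3.050000)/(-0.198016 - 2.302500)
       = 2.643059
Iteration 3:
  f(2.608061) = -0.198016
  f(2.643059) = -0.014242
  x_4 = 2.643059 - (-0.014242)×(2.643059 - 2.608061)/(-0.014242 - (-0.198016))
       = 2.645771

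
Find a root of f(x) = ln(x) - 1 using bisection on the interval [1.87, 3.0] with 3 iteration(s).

f(x) = ln(x) - 1
Initial interval: [1.87, 3.0]

Iteration 1:
  c_1 = (1.870000 + 3.000000)/2 = 2.435000
  f(c_1) = f(2.435000) = -0.110053
  f(a) × f(c) ≥ 0, new interval: [2.435000, 3.000000]
Iteration 2:
  c_2 = (2.435000 + 3.000000)/2 = 2.717500
  f(c_2) = f(2.717500) = -0.000288
  f(a) × f(c) ≥ 0, new interval: [2.717500, 3.000000]
Iteration 3:
  c_3 = (2.717500 + 3.000000)/2 = 2.858750
  f(c_3) = f(2.858750) = 0.050384
  f(a) × f(c) < 0, new interval: [2.717500, 2.858750]

After 3 iteration(s), the approximation is c_3 = 2.858750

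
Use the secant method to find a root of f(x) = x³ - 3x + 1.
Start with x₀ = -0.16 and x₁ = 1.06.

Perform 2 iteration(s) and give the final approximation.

f(x) = x³ - 3x + 1
x₀ = -0.16, x₁ = 1.06

Secant formula: x_{n+1} = x_n - f(x_n)(x_n - x_{n-1})/(f(x_n) - f(x_{n-1}))

Iteration 1:
  f(-0.160000) = 1.475904
  f(1.060000) = -0.988984
  x_2 = 1.060000 - (-0.988984)×(1.060000 - (-0.160000))/(-0.988984 - 1.475904)
       = 0.570501
Iteration 2:
  f(1.060000) = -0.988984
  f(0.570501) = -0.525821
  x_3 = 0.570501 - (-0.525821)×(0.570501 - 1.060000)/(-0.525821 - (-0.988984))
       = 0.014781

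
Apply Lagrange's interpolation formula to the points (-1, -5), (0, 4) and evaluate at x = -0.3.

Lagrange interpolation formula:
P(x) = Σ yᵢ × Lᵢ(x)
where Lᵢ(x) = Π_{j≠i} (x - xⱼ)/(xᵢ - xⱼ)

L_0(-0.3) = (-0.3 - 0)/(-1 - 0) = 0.300000
L_1(-0.3) = (-0.3 - (-1))/(0 - (-1)) = 0.700000

P(-0.3) = (-5)×L_0(-0.3) + 4×L_1(-0.3)
P(-0.3) = 1.300000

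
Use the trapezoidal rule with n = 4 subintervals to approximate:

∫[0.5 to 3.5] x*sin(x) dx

f(x) = x*sin(x)
a = 0.5, b = 3.5, n = 4
h = (b - a)/n = 0.750000

Trapezoidal rule: (h/2)[f(x₀) + 2f(x₁) + 2f(x₂) + ... + f(xₙ)]

x_0 = 0.5000, f(x_0) = 0.239713, coefficient = 1
x_1 = 1.2500, f(x_1) = 1.186231, coefficient = 2
x_2 = 2.0000, f(x_2) = 1.818595, coefficient = 2
x_3 = 2.7500, f(x_3) = 1.049568, coefficient = 2
x_4 = 3.5000, f(x_4) = -1.227741, coefficient = 1

I ≈ (0.750000/2) × 7.120758 = 2.670284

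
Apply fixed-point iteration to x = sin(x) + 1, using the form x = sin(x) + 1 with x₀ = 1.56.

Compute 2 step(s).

Equation: x = sin(x) + 1
Fixed-point form: x = sin(x) + 1
x₀ = 1.56

x_1 = g(1.560000) = 1.999942
x_2 = g(1.999942) = 1.909322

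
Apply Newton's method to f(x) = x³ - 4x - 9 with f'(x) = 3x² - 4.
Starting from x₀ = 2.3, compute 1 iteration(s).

f(x) = x³ - 4x - 9
f'(x) = 3x² - 4
x₀ = 2.3

Newton-Raphson formula: x_{n+1} = x_n - f(x_n)/f'(x_n)

Iteration 1:
  f(2.300000) = -6.033000
  f'(2.300000) = 11.870000
  x_1 = 2.300000 - (-6.033000)/11.870000 = 2.808256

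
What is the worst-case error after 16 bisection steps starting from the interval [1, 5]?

Bisection error bound: |error| ≤ (b-a)/2^n
|error| ≤ (5 - 1)/2^16 = 4/2^16
|error| ≤ 0.0000610352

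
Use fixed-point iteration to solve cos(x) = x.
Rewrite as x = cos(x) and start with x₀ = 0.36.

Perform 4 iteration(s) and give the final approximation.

Equation: cos(x) = x
Fixed-point form: x = cos(x)
x₀ = 0.36

x_1 = g(0.360000) = 0.935897
x_2 = g(0.935897) = 0.593097
x_3 = g(0.593097) = 0.829214
x_4 = g(0.829214) = 0.675456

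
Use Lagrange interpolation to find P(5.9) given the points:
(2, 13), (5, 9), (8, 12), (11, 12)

Lagrange interpolation formula:
P(x) = Σ yᵢ × Lᵢ(x)
where Lᵢ(x) = Π_{j≠i} (x - xⱼ)/(xᵢ - xⱼ)

L_0(5.9) = (5.9 - 5)/(2 - 5) × (5.9 - 8)/(2 - 8) × (5.9 - 11)/(2 - 11) = -0.059500
L_1(5.9) = (5.9 - 2)/(5 - 2) × (5.9 - 8)/(5 - 8) × (5.9 - 11)/(5 - 11) = 0.773500
L_2(5.9) = (5.9 - 2)/(8 - 2) × (5.9 - 5)/(8 - 5) × (5.9 - 11)/(8 - 11) = 0.331500
L_3(5.9) = (5.9 - 2)/(11 - 2) × (5.9 - 5)/(11 - 5) × (5.9 - 8)/(11 - 8) = -0.045500

P(5.9) = 13×L_0(5.9) + 9×L_1(5.9) + 12×L_2(5.9) + 12×L_3(5.9)
P(5.9) = 9.620000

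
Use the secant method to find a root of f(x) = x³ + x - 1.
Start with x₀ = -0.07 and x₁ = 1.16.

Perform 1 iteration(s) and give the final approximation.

f(x) = x³ + x - 1
x₀ = -0.07, x₁ = 1.16

Secant formula: x_{n+1} = x_n - f(x_n)(x_n - x_{n-1})/(f(x_n) - f(x_{n-1}))

Iteration 1:
  f(-0.070000) = -1.070343
  f(1.160000) = 1.720896
  x_2 = 1.160000 - 1.720896×(1.160000 - (-0.070000))/(1.720896 - (-1.070343))
       = 0.401662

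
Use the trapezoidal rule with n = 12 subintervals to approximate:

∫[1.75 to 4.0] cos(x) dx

f(x) = cos(x)
a = 1.75, b = 4.0, n = 12
h = (b - a)/n = 0.187500

Trapezoidal rule: (h/2)[f(x₀) + 2f(x₁) + 2f(x₂) + ... + f(xₙ)]

x_0 = 1.7500, f(x_0) = -0.178246, coefficient = 1
x_1 = 1.9375, f(x_1) = -0.358540, coefficient = 2
x_2 = 2.1250, f(x_2) = -0.526266, coefficient = 2
x_3 = 2.3125, f(x_3) = -0.675545, coefficient = 2
x_4 = 2.5000, f(x_4) = -0.801144, coefficient = 2
x_5 = 2.6875, f(x_5) = -0.898659, coefficient = 2
x_6 = 2.8750, f(x_6) = -0.964674, coefficient = 2
x_7 = 3.0625, f(x_7) = -0.996874, coefficient = 2
x_8 = 3.2500, f(x_8) = -0.994130, coefficient = 2
x_9 = 3.4375, f(x_9) = -0.956538, coefficient = 2
x_10 = 3.6250, f(x_10) = -0.885416, coefficient = 2
x_11 = 3.8125, f(x_11) = -0.783258, coefficient = 2
x_12 = 4.0000, f(x_12) = -0.653644, coefficient = 1

I ≈ (0.187500/2) × -18.513979 = -1.735685
Exact value: -1.740788
Error: 0.005103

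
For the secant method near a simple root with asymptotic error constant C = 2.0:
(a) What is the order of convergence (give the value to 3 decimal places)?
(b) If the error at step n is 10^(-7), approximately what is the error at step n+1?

(a) Secant method has superlinear convergence with order φ = (1+√5)/2 ≈ 1.618.
    This means |e_{n+1}| ≈ C|e_n|^1.618.

(b) With |e_n| = 10^(-7) and C = 2.0:
    |e_{n+1}| ≈ 2.0 × (10^(-7))^1.618 = 2.0 × 10^(-11.33)

(a) ≈ 1.618 (golden ratio); (b) |e_{n+1}| ≈ 9.436e-12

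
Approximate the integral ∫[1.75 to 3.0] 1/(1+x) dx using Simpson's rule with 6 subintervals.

f(x) = 1/(1+x)
a = 1.75, b = 3.0, n = 6
h = (b - a)/n = 0.208333

Simpson's rule: (h/3)[f(x₀) + 4f(x₁) + 2f(x₂) + ... + f(xₙ)]

x_0 = 1.7500, f(x_0) = 0.363636, coefficient = 1
x_1 = 1.9583, f(x_1) = 0.338028, coefficient = 4
x_2 = 2.1667, f(x_2) = 0.315789, coefficient = 2
x_3 = 2.3750, f(x_3) = 0.296296, coefficient = 4
x_4 = 2.5833, f(x_4) = 0.279070, coefficient = 2
x_5 = 2.7917, f(x_5) = 0.263736, coefficient = 4
x_6 = 3.0000, f(x_6) = 0.250000, coefficient = 1

I ≈ (0.208333/3) × 5.395598 = 0.374694
Exact value: 0.374693
Error: 0.000001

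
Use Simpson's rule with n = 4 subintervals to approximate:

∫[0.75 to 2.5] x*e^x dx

f(x) = x*e^x
a = 0.75, b = 2.5, n = 4
h = (b - a)/n = 0.437500

Simpson's rule: (h/3)[f(x₀) + 4f(x₁) + 2f(x₂) + ... + f(xₙ)]

x_0 = 0.7500, f(x_0) = 1.587750, coefficient = 1
x_1 = 1.1875, f(x_1) = 3.893663, coefficient = 4
x_2 = 1.6250, f(x_2) = 8.252431, coefficient = 2
x_3 = 2.0625, f(x_3) = 16.222819, coefficient = 4
x_4 = 2.5000, f(x_4) = 30.456235, coefficient = 1

I ≈ (0.437500/3) × 129.014774 = 18.814654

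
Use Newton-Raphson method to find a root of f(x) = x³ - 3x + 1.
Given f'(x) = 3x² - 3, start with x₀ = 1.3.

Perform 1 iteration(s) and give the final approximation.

f(x) = x³ - 3x + 1
f'(x) = 3x² - 3
x₀ = 1.3

Newton-Raphson formula: x_{n+1} = x_n - f(x_n)/f'(x_n)

Iteration 1:
  f(1.300000) = -0.703000
  f'(1.300000) = 2.070000
  x_1 = 1.300000 - (-0.703000)/2.070000 = 1.639614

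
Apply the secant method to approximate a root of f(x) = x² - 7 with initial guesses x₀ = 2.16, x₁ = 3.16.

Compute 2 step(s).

f(x) = x² - 7
x₀ = 2.16, x₁ = 3.16

Secant formula: x_{n+1} = x_n - f(x_n)(x_n - x_{n-1})/(f(x_n) - f(x_{n-1}))

Iteration 1:
  f(2.160000) = -2.334400
  f(3.160000) = 2.985600
  x_2 = 3.160000 - 2.985600×(3.160000 - 2.160000)/(2.985600 - (-2.334400))
       = 2.598797
Iteration 2:
  f(3.160000) = 2.985600
  f(2.598797) = -0.246254
  x_3 = 2.598797 - (-0.246254)×(2.598797 - 3.160000)/(-0.246254 - 2.985600)
       = 2.641558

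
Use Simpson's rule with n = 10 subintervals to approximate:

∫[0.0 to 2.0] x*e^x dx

f(x) = x*e^x
a = 0.0, b = 2.0, n = 10
h = (b - a)/n = 0.200000

Simpson's rule: (h/3)[f(x₀) + 4f(x₁) + 2f(x₂) + ... + f(xₙ)]

x_0 = 0.0000, f(x_0) = 0.000000, coefficient = 1
x_1 = 0.2000, f(x_1) = 0.244281, coefficient = 4
x_2 = 0.4000, f(x_2) = 0.596730, coefficient = 2
x_3 = 0.6000, f(x_3) = 1.093271, coefficient = 4
x_4 = 0.8000, f(x_4) = 1.780433, coefficient = 2
x_5 = 1.0000, f(x_5) = 2.718282, coefficient = 4
x_6 = 1.2000, f(x_6) = 3.984140, coefficient = 2
x_7 = 1.4000, f(x_7) = 5.677280, coefficient = 4
x_8 = 1.6000, f(x_8) = 7.924852, coefficient = 2
x_9 = 1.8000, f(x_9) = 10.889365, coefficient = 4
x_10 = 2.0000, f(x_10) = 14.778112, coefficient = 1

I ≈ (0.200000/3) × 125.840338 = 8.389356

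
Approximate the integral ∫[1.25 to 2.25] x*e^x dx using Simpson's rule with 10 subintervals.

f(x) = x*e^x
a = 1.25, b = 2.25, n = 10
h = (b - a)/n = 0.100000

Simpson's rule: (h/3)[f(x₀) + 4f(x₁) + 2f(x₂) + ... + f(xₙ)]

x_0 = 1.2500, f(x_0) = 4.362929, coefficient = 1
x_1 = 1.3500, f(x_1) = 5.207524, coefficient = 4
x_2 = 1.4500, f(x_2) = 6.181516, coefficient = 2
x_3 = 1.5500, f(x_3) = 7.302779, coefficient = 4
x_4 = 1.6500, f(x_4) = 8.591517, coefficient = 2
x_5 = 1.7500, f(x_5) = 10.070555, coefficient = 4
x_6 = 1.8500, f(x_6) = 11.765666, coefficient = 2
x_7 = 1.9500, f(x_7) = 13.705941, coefficient = 4
x_8 = 2.0500, f(x_8) = 15.924197, coefficient = 2
x_9 = 2.1500, f(x_9) = 18.457446, coefficient = 4
x_10 = 2.2500, f(x_10) = 21.347406, coefficient = 1

I ≈ (0.100000/3) × 329.613104 = 10.987103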